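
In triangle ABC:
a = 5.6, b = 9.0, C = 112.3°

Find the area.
Using A = ½ab·sin(C):
A = ½·5.6·9.0·sin(112.3°) = ½·50.4·0.925210 = 23.32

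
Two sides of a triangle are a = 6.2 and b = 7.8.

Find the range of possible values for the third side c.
By the triangle inequality: |a - b| < c < a + b
|6.2 - 7.8| < c < 6.2 + 7.8
1.6 < c < 14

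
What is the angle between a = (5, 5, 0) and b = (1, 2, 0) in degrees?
a·b = 15, |a|² = 50, |b|² = 5
cos θ = 15/√250 ≈ 0.9487
θ ≈ 18.43°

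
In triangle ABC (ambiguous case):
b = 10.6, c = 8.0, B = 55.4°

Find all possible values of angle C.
sin(C)/c = sin(B)/b  →  sin(C) = c·sin(B)/b = 8.0·sin(55.4°)/10.6 = 0.621235
C₁ = arcsin(0.621235) = 38.41°,  C₂ = 180° - C₁ = 141.59°
Check C₂: A = 180° - 55.4° - 141.59° = -16.99° ≤ 0, rejected
C = 38.41° (one solution)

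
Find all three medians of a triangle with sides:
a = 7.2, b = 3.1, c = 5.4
Using m_x = ½√(2y² + 2z² - x²):
m_a = ½√(2·3.1² + 2·5.4² - 7.2²) = ½√25.7 = 2.535
m_b = ½√(2·7.2² + 2·5.4² - 3.1²) = ½√152.39 = 6.172
m_c = ½√(2·7.2² + 2·3.1² - 5.4²) = ½√93.74 = 4.841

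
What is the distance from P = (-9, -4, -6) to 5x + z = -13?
d = |5(-9) + 0(-4) + 1(-6) - (-13)| / √(5² + 0² + 1²) = 38/√26 = 7.452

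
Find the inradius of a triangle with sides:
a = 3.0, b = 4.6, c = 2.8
s = (a+b+c)/2 = (3.0+4.6+2.8)/2 = 5.2
Area = √(s(s-a)(s-b)(s-c)) = √(5.2·2.2·0.6·2.4) = 4.05877
r = Area/s = 4.05877/5.2 = 0.7805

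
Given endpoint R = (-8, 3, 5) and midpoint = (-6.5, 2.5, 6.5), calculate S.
S = (2×(-6.5) - (-8), 2×2.5 - 3, 2×6.5 - 5) = (-5, 2, 8)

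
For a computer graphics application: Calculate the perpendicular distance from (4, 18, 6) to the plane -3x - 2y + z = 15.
d = |(-3)(4) + (-2)(18) + 1(6) - (15)| / √((-3)² + (-2)² + 1²) = 57/√14 = 15.23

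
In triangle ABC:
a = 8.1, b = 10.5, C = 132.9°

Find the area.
Using A = ½ab·sin(C):
A = ½·8.1·10.5·sin(132.9°) = ½·85.05·0.732543 = 31.15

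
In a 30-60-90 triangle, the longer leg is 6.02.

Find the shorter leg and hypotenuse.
In a 30-60-90 triangle, sides are in ratio 1 : √3 : 2.
Long leg = short leg·√3  →  short leg = 6.02/√3 = 3.476
Hypotenuse = 2·(short leg) = 2·6.02/√3 = 6.951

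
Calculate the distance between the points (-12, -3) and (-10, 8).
Using the distance formula: d = sqrt((x₂-x₁)² + (y₂-y₁)²)
dx = (-10) - (-12) = 2
dy = 8 - (-3) = 11
d = sqrt(2² + 11²) = sqrt(4 + 121) = sqrt(125) = 11.18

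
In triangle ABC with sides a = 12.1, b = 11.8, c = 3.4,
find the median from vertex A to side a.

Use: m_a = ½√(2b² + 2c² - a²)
m_a = ½√(2·11.8² + 2·3.4² - 12.1²)
m_a = ½√(278.48 + 23.12 - 146.41) = ½√155.19 = 6.229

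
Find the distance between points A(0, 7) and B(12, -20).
Using the distance formula: d = sqrt((x₂-x₁)² + (y₂-y₁)²)
dx = 12 - 0 = 12
dy = (-20) - 7 = -27
d = sqrt(12² + (-27)²) = sqrt(144 + 729) = sqrt(873) = 29.55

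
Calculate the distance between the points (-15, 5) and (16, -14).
Using the distance formula: d = sqrt((x₂-x₁)² + (y₂-y₁)²)
dx = 16 - (-15) = 31
dy = (-14) - 5 = -19
d = sqrt(31² + (-19)²) = sqrt(961 + 361) = sqrt(1322) = 36.36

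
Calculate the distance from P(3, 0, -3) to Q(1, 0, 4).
d = √[(-2)² + (0)² + (7)²] = √53 = 7.28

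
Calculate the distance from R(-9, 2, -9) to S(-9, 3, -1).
d = √[(0)² + (1)² + (8)²] = √65 = 8.062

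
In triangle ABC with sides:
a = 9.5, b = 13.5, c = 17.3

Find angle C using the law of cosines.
cos(C) = (a² + b² - c²)/(2ab)
cos(C) = (9.5² + 13.5² - 17.3²)/(2·9.5·13.5) = -26.79/256.5 = -0.104444
C = arccos(-0.104444) = 96°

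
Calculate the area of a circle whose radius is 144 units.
Area = pi * r²
Area = pi * 144²
Area = pi * 20736
Area = 65144.07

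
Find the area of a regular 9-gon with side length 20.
For a regular 9-gon with side length s = 20:
Apothem a = s / (2*tan(pi/9)) = 20 / (2*tan(pi/9)) ≈ 27.4748
Perimeter P = 9 * 20 = 180
Area = (1/2) * P * a = (1/2) * 180 * 27.4748 = 2472.73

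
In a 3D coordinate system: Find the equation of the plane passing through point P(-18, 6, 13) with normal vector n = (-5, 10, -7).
d = n·P = (-5)(-18) + (10)(6) + (-7)(13) = 59
Plane: -5x + 10y - 7z = 59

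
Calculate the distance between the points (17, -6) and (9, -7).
Using the distance formula: d = sqrt((x₂-x₁)² + (y₂-y₁)²)
dx = 9 - 17 = -8
dy = (-7) - (-6) = -1
d = sqrt((-8)² + (-1)²) = sqrt(64 + 1) = sqrt(65) = 8.06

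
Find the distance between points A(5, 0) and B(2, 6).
Using the distance formula: d = sqrt((x₂-x₁)² + (y₂-y₁)²)
dx = 2 - 5 = -3
dy = 6 - 0 = 6
d = sqrt((-3)² + 6²) = sqrt(9 + 36) = sqrt(45) = 6.71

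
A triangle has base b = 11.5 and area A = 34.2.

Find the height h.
A = ½bh  →  h = 2A/b
h = 2·34.2/11.5 = 5.948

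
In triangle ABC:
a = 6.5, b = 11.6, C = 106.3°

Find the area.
Using A = ½ab·sin(C):
A = ½·6.5·11.6·sin(106.3°) = ½·75.4·0.959805 = 36.18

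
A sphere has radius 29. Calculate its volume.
Volume = (4/3) * pi * r³
Volume = (4/3) * pi * 29³
Volume = (4/3) * pi * 24389
Volume = 102160.40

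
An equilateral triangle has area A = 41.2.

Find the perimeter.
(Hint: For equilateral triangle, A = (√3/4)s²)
A = (√3/4)s²  →  s² = 4A/√3 = 4·41.2/√3 = 95.1473
s = 9.75435
Perimeter = 3s = 29.26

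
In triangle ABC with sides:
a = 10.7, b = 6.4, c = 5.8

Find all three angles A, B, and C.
By the law of cosines:
cos(A) = (b² + c² - a²)/(2bc) = -0.537311  →  A = 122.5°
cos(B) = (a² + c² - b²)/(2ac) = 0.863439  →  B = 30.3°
cos(C) = (a² + b² - c²)/(2ab) = 0.889384  →  C = 27.2°
Check: A + B + C = 180.0° ✓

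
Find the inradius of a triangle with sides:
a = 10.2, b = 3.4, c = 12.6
s = (a+b+c)/2 = (10.2+3.4+12.6)/2 = 13.1
Area = √(s(s-a)(s-b)(s-c)) = √(13.1·2.9·9.7·0.5) = 13.5739
r = Area/s = 13.5739/13.1 = 1.036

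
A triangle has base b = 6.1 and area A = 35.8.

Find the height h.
A = ½bh  →  h = 2A/b
h = 2·35.8/6.1 = 11.74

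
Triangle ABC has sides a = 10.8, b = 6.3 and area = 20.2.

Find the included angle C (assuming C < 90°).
Area = ½ab·sin(C)  →  sin(C) = 2·Area/(ab)
sin(C) = 2·20.2/(10.8·6.3) = 0.593768
C = arcsin(0.593768) = 36.42°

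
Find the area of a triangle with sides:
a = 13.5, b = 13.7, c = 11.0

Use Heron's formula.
s = (a+b+c)/2 = (13.5+13.7+11.0)/2 = 19.1
A = √(s(s-a)(s-b)(s-c)) = √(19.1·5.6·5.4·8.1)
A = √4678.43 = 68.4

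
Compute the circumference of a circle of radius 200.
Circumference = 2 * pi * r
Circumference = 2 * pi * 200
Circumference = 1256.64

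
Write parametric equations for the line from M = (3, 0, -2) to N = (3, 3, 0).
Direction vector d = N - M = (0, 3, 2)
x = 3, y = 0 + 3t, z = -2 + 2t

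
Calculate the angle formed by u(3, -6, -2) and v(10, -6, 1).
u·v = 64, |u|² = 49, |v|² = 137
cos θ = 64/√6713 ≈ 0.7811
θ ≈ 38.64°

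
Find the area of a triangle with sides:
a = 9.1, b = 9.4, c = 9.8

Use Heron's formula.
s = (a+b+c)/2 = (9.1+9.4+9.8)/2 = 14.15
A = √(s(s-a)(s-b)(s-c)) = √(14.15·5.05·4.75·4.35)
A = √1476.49 = 38.43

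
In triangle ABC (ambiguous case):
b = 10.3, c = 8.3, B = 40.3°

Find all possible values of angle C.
sin(C)/c = sin(B)/b  →  sin(C) = c·sin(B)/b = 8.3·sin(40.3°)/10.3 = 0.521200
C₁ = arcsin(0.521200) = 31.41°,  C₂ = 180° - C₁ = 148.59°
Check C₂: A = 180° - 40.3° - 148.59° = -8.89° ≤ 0, rejected
C = 31.41° (one solution)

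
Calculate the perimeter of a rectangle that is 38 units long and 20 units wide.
Perimeter = 2 * (length + width)
Perimeter = 2 * (38 + 20)
Perimeter = 2 * 58
Perimeter = 116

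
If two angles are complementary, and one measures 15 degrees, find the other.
Complementary angles sum to 90 degrees.
Other angle = 90 - 15
Other angle = 75 degrees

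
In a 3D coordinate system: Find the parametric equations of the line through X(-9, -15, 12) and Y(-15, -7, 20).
Direction vector d = Y - X = (-6, 8, 8)
x = -9 - 6t, y = -15 + 8t, z = 12 + 8t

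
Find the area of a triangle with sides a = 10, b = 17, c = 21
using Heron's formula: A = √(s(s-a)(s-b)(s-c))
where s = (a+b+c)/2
s = (10+17+21)/2 = 24
A = √(24·14·7·3) = √7056 = 84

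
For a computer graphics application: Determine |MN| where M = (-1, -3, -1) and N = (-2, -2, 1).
d = √[(-1)² + (1)² + (2)²] = √6 = 2.449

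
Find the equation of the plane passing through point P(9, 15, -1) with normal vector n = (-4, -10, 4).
d = n·P = (-4)(9) + (-10)(15) + (4)(-1) = -190
Plane: -4x - 10y + 4z = -190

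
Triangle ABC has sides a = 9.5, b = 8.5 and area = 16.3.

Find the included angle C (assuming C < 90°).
Area = ½ab·sin(C)  →  sin(C) = 2·Area/(ab)
sin(C) = 2·16.3/(9.5·8.5) = 0.403715
C = arcsin(0.403715) = 23.81°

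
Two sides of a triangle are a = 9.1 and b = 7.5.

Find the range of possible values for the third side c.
By the triangle inequality: |a - b| < c < a + b
|9.1 - 7.5| < c < 9.1 + 7.5
1.6 < c < 16.6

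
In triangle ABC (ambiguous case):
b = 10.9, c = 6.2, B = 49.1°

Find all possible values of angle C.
sin(C)/c = sin(B)/b  →  sin(C) = c·sin(B)/b = 6.2·sin(49.1°)/10.9 = 0.429935
C₁ = arcsin(0.429935) = 25.46°,  C₂ = 180° - C₁ = 154.54°
Check C₂: A = 180° - 49.1° - 154.54° = -23.64° ≤ 0, rejected
C = 25.46° (one solution)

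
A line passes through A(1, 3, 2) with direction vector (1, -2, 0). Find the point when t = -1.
P(-1) = (1 + 1(-1), 3 + (-2)(-1), 2 + 0(-1)) = (0, 5, 2)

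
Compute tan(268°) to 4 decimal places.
tan(268 degrees) = 28.6363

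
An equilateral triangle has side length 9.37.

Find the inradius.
For an equilateral triangle, r = s/(2√3) where s is the side.
r = 9.37/(2√3) = 9.37/3.464102 = 2.705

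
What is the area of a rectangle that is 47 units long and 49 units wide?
Area = length * width
Area = 47 * 49
Area = 2303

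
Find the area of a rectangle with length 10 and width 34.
Area = length * width
Area = 10 * 34
Area = 340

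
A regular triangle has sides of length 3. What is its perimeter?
Perimeter = number of sides * side length
Perimeter = 3 * 3
Perimeter = 9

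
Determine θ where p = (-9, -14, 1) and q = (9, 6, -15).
p·q = -180, |p|² = 278, |q|² = 342
cos θ = -180/√95076 ≈ -0.5838
θ ≈ 125.7°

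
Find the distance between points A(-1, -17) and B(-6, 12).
Using the distance formula: d = sqrt((x₂-x₁)² + (y₂-y₁)²)
dx = (-6) - (-1) = -5
dy = 12 - (-17) = 29
d = sqrt((-5)² + 29²) = sqrt(25 + 841) = sqrt(866) = 29.43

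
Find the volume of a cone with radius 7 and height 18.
Volume = (1/3) * pi * r² * h
Volume = (1/3) * pi * 7² * 18
Volume = (1/3) * pi * 49 * 18
Volume = (1/3) * pi * 882
Volume = 923.63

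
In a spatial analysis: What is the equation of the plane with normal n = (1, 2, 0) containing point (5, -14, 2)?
d = n·P = (1)(5) + (2)(-14) + (0)(2) = -23
Plane: x + 2y = -23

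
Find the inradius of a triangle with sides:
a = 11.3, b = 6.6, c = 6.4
s = (a+b+c)/2 = (11.3+6.6+6.4)/2 = 12.15
Area = √(s(s-a)(s-b)(s-c)) = √(12.15·0.85·5.55·5.75) = 18.1542
r = Area/s = 18.1542/12.15 = 1.494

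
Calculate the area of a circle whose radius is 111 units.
Area = pi * r²
Area = pi * 111²
Area = pi * 12321
Area = 38707.56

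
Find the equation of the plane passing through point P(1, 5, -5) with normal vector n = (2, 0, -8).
d = n·P = (2)(1) + (0)(5) + (-8)(-5) = 42
Plane: 2x - 8z = 42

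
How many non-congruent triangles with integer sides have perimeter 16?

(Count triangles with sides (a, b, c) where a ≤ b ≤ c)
With a ≤ b ≤ c and a + b + c = 16, the triangle inequality a + b > c gives c < 16/2, so c ≤ 7.
Iterate a from 1 to ⌊p/3⌋ = 5; for each a, b ranges from a to ⌊(p−a)/2⌋ with c = p − a − b, keeping only c ≥ b.
Triples: (2, 7, 7), (3, 6, 7), (4, 5, 7), …
Count = 5 triangles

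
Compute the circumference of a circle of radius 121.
Circumference = 2 * pi * r
Circumference = 2 * pi * 121
Circumference = 760.27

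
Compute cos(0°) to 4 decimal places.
cos(0 degrees) = 1
Decimal approximation: 1.0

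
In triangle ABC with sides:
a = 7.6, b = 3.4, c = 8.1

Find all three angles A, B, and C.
By the law of cosines:
cos(A) = (b² + c² - a²)/(2bc) = 0.352397  →  A = 69.37°
cos(B) = (a² + c² - b²)/(2ac) = 0.908138  →  B = 24.75°
cos(C) = (a² + b² - c²)/(2ab) = 0.071788  →  C = 85.88°
Check: A + B + C = 180.0° ✓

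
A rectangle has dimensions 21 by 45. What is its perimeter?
Perimeter = 2 * (length + width)
Perimeter = 2 * (21 + 45)
Perimeter = 2 * 66
Perimeter = 132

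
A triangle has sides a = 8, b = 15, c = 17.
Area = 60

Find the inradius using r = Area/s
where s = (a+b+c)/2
s = (8+15+17)/2 = 20
r = Area/s = 60/20 = 3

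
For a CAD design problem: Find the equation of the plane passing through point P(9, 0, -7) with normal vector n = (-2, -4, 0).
d = n·P = (-2)(9) + (-4)(0) + (0)(-7) = -18
Plane: -2x - 4y = -18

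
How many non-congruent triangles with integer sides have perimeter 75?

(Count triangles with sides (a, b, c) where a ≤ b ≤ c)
With a ≤ b ≤ c and a + b + c = 75, the triangle inequality a + b > c gives c < 75/2, so c ≤ 37.
Iterate a from 1 to ⌊p/3⌋ = 25; for each a, b ranges from a to ⌊(p−a)/2⌋ with c = p − a − b, keeping only c ≥ b.
Triples: (1, 37, 37), (2, 36, 37), (3, 35, 37), …
Count = 127 triangles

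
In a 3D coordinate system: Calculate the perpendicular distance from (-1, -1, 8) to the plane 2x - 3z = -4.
d = |2(-1) + 0(-1) + (-3)(8) - (-4)| / √(2² + 0² + (-3)²) = 22/√13 = 6.102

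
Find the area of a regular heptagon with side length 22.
For a regular 7-gon with side length s = 22:
Apothem a = s / (2*tan(pi/7)) = 22 / (2*tan(pi/7)) ≈ 22.8417
Perimeter P = 7 * 22 = 154
Area = (1/2) * P * a = (1/2) * 154 * 22.8417 = 1758.81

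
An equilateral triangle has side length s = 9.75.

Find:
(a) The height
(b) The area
(a) Height h = s·√3/2 = 9.75·√3/2 = 8.444
(b) Area = (√3/4)·s² = (√3/4)·9.75² = (√3/4)·95.0625 = 41.16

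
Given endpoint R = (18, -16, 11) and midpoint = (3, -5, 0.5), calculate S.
S = (2×3 - 18, 2×(-5) - (-16), 2×0.5 - 11) = (-12, 6, -10)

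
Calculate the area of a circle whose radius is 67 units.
Area = pi * r²
Area = pi * 67²
Area = pi * 4489
Area = 14102.61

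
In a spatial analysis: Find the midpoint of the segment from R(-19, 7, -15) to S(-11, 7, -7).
Midpoint = ((-19-11)/2, (7+7)/2, (-15-7)/2) = (-15, 7, -11)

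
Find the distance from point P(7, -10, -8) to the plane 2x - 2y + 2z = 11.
d = |2(7) + (-2)(-10) + 2(-8) - (11)| / √(2² + (-2)² + 2²) = 7/√12 = 2.021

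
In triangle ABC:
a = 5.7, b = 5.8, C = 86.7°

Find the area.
Using A = ½ab·sin(C):
A = ½·5.7·5.8·sin(86.7°) = ½·33.06·0.998342 = 16.5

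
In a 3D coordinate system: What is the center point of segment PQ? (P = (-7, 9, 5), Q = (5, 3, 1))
Midpoint = ((-7+5)/2, (9+3)/2, (5+1)/2) = (-1, 6, 3)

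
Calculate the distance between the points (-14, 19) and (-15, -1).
Using the distance formula: d = sqrt((x₂-x₁)² + (y₂-y₁)²)
dx = (-15) - (-14) = -1
dy = (-1) - 19 = -20
d = sqrt((-1)² + (-20)²) = sqrt(1 + 400) = sqrt(401) = 20.02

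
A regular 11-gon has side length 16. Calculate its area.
For a regular 11-gon with side length s = 16:
Apothem a = s / (2*tan(pi/11)) = 16 / (2*tan(pi/11)) ≈ 27.2455
Perimeter P = 11 * 16 = 176
Area = (1/2) * P * a = (1/2) * 176 * 27.2455 = 2397.60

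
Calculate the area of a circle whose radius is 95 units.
Area = pi * r²
Area = pi * 95²
Area = pi * 9025
Area = 28352.87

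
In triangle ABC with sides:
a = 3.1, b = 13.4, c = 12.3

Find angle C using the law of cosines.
cos(C) = (a² + b² - c²)/(2ab)
cos(C) = (3.1² + 13.4² - 12.3²)/(2·3.1·13.4) = 37.88/83.08 = 0.455946
C = arccos(0.455946) = 62.87°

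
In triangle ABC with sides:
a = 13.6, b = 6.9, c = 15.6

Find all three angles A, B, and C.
By the law of cosines:
cos(A) = (b² + c² - a²)/(2bc) = 0.492428  →  A = 60.5°
cos(B) = (a² + c² - b²)/(2ac) = 0.897224  →  B = 26.2°
cos(C) = (a² + b² - c²)/(2ab) = -0.057491  →  C = 93.3°
Check: A + B + C = 180.0° ✓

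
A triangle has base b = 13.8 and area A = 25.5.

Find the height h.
A = ½bh  →  h = 2A/b
h = 2·25.5/13.8 = 3.696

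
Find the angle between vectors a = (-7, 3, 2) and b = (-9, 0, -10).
a·b = 43, |a|² = 62, |b|² = 181
cos θ = 43/√11222 ≈ 0.4059
θ ≈ 66.05°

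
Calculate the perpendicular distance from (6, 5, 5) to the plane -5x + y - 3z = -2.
d = |(-5)(6) + 1(5) + (-3)(5) - (-2)| / √((-5)² + 1² + (-3)²) = 38/√35 = 6.423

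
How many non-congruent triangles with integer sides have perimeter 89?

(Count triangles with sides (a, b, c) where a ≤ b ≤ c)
With a ≤ b ≤ c and a + b + c = 89, the triangle inequality a + b > c gives c < 89/2, so c ≤ 44.
Iterate a from 1 to ⌊p/3⌋ = 29; for each a, b ranges from a to ⌊(p−a)/2⌋ with c = p − a − b, keeping only c ≥ b.
Triples: (1, 44, 44), (2, 43, 44), (3, 42, 44), …
Count = 176 triangles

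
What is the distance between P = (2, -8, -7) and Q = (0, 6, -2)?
d = √[(-2)² + (14)² + (5)²] = √225 = 15.0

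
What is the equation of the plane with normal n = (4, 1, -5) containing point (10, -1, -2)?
d = n·P = (4)(10) + (1)(-1) + (-5)(-2) = 49
Plane: 4x + y - 5z = 49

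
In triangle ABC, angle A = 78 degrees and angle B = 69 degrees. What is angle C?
Sum of angles in a triangle = 180 degrees
Third angle = 180 - 78 - 69
Third angle = 33 degrees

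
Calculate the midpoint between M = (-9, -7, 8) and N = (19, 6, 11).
Midpoint = ((-9+19)/2, (-7+6)/2, (8+11)/2) = (5, -0.5, 9.5)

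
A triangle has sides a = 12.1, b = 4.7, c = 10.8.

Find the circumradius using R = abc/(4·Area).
s = (a+b+c)/2 = 13.8
Area = √(s(s-a)(s-b)(s-c)) = √(13.8·1.7·9.1·3) = 25.3073
R = abc/(4·Area) = (12.1·4.7·10.8)/(4·25.3073) = 614.196/101.2292 = 6.067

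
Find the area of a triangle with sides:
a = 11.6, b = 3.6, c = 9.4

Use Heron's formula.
s = (a+b+c)/2 = (11.6+3.6+9.4)/2 = 12.3
A = √(s(s-a)(s-b)(s-c)) = √(12.3·0.7·8.7·2.9)
A = √217.23 = 14.74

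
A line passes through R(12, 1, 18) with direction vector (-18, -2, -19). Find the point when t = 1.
P(1) = (12 + (-18)(1), 1 + (-2)(1), 18 + (-19)(1)) = (-6, -1, -1)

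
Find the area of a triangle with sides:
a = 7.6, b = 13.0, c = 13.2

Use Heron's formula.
s = (a+b+c)/2 = (7.6+13.0+13.2)/2 = 16.9
A = √(s(s-a)(s-b)(s-c)) = √(16.9·9.3·3.9·3.7)
A = √2267.96 = 47.62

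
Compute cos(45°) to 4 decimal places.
cos(45 degrees) = sqrt(2)/2
Decimal approximation: 0.7071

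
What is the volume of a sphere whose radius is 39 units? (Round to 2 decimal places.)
Volume = (4/3) * pi * r³
Volume = (4/3) * pi * 39³
Volume = (4/3) * pi * 59319
Volume = 248474.85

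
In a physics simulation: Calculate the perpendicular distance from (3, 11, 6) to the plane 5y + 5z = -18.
d = |0(3) + 5(11) + 5(6) - (-18)| / √(0² + 5² + 5²) = 103/√50 = 14.57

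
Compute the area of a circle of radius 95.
Area = pi * r²
Area = pi * 95²
Area = pi * 9025
Area = 28352.87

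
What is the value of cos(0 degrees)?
cos(0 degrees) = 1
Decimal approximation: 1.0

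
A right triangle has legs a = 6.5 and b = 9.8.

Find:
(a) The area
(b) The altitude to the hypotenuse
(a) Area = ½ab = ½·6.5·9.8 = 31.85
(b) Hypotenuse c = √(6.5² + 9.8²) = √138.29 = 11.7597
    Area = ½·c·h_c  →  h_c = 2·Area/c = 2·31.85/11.7597 = 5.417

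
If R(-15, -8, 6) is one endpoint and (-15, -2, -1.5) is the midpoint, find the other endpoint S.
S = (2×(-15) - (-15), 2×(-2) - (-8), 2×(-1.5) - 6) = (-15, 4, -9)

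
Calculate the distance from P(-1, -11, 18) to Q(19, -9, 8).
d = √[(20)² + (2)² + (-10)²] = √504 = 22.45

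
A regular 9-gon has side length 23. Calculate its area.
For a regular 9-gon with side length s = 23:
Apothem a = s / (2*tan(pi/9)) = 23 / (2*tan(pi/9)) ≈ 31.59599
Perimeter P = 9 * 23 = 207
Area = (1/2) * P * a = (1/2) * 207 * 31.59599 = 3270.18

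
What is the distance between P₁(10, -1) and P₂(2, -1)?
Using the distance formula: d = sqrt((x₂-x₁)² + (y₂-y₁)²)
dx = 2 - 10 = -8
dy = (-1) - (-1) = 0
d = sqrt((-8)² + 0²) = sqrt(64 + 0) = sqrt(64) = 8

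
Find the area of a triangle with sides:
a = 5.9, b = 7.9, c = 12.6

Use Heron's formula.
s = (a+b+c)/2 = (5.9+7.9+12.6)/2 = 13.2
A = √(s(s-a)(s-b)(s-c)) = √(13.2·7.3·5.3·0.6)
A = √306.425 = 17.5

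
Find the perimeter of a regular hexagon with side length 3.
Perimeter = number of sides * side length
Perimeter = 6 * 3
Perimeter = 18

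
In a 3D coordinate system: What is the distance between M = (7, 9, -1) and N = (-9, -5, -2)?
d = √[(-16)² + (-14)² + (-1)²] = √453 = 21.28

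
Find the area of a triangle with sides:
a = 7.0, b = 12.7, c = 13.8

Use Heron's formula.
s = (a+b+c)/2 = (7.0+12.7+13.8)/2 = 16.75
A = √(s(s-a)(s-b)(s-c)) = √(16.75·9.75·4.05·2.95)
A = √1951.18 = 44.17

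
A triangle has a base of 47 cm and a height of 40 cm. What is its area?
Area = (1/2) * base * height
Area = (1/2) * 47 * 40
Area = 940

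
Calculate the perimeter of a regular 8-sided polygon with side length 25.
Perimeter = number of sides * side length
Perimeter = 8 * 25
Perimeter = 200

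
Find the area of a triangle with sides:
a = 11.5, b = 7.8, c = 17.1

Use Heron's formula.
s = (a+b+c)/2 = (11.5+7.8+17.1)/2 = 18.2
A = √(s(s-a)(s-b)(s-c)) = √(18.2·6.7·10.4·1.1)
A = √1394.99 = 37.35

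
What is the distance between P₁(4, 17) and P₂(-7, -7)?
Using the distance formula: d = sqrt((x₂-x₁)² + (y₂-y₁)²)
dx = (-7) - 4 = -11
dy = (-7) - 17 = -24
d = sqrt((-11)² + (-24)²) = sqrt(121 + 576) = sqrt(697) = 26.40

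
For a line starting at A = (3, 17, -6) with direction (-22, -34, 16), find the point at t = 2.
P(2) = (3 + (-22)(2), 17 + (-34)(2), -6 + 16(2)) = (-41, -51, 26)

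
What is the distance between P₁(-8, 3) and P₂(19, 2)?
Using the distance formula: d = sqrt((x₂-x₁)² + (y₂-y₁)²)
dx = 19 - (-8) = 27
dy = 2 - 3 = -1
d = sqrt(27² + (-1)²) = sqrt(729 + 1) = sqrt(730) = 27.02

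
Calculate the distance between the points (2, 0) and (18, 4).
Using the distance formula: d = sqrt((x₂-x₁)² + (y₂-y₁)²)
dx = 18 - 2 = 16
dy = 4 - 0 = 4
d = sqrt(16² + 4²) = sqrt(256 + 16) = sqrt(272) = 16.49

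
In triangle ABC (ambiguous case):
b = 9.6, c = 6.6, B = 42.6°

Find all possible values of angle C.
sin(C)/c = sin(B)/b  →  sin(C) = c·sin(B)/b = 6.6·sin(42.6°)/9.6 = 0.465352
C₁ = arcsin(0.465352) = 27.73°,  C₂ = 180° - C₁ = 152.27°
Check C₂: A = 180° - 42.6° - 152.27° = -14.87° ≤ 0, rejected
C = 27.73° (one solution)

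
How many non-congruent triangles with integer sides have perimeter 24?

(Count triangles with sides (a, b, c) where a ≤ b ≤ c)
With a ≤ b ≤ c and a + b + c = 24, the triangle inequality a + b > c gives c < 24/2, so c ≤ 11.
Iterate a from 1 to ⌊p/3⌋ = 8; for each a, b ranges from a to ⌊(p−a)/2⌋ with c = p − a − b, keeping only c ≥ b.
Triples: (2, 11, 11), (3, 10, 11), (4, 9, 11), …
Count = 12 triangles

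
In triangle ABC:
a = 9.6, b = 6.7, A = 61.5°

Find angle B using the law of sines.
sin(B)/b = sin(A)/a
sin(B) = b·sin(A)/a = 6.7·sin(61.5°)/9.6 = 0.613341
B = arcsin(0.613341) = 37.83°  (b ≤ a, so B ≤ A and the acute solution is unique)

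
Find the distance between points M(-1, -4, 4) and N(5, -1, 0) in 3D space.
d = √[(6)² + (3)² + (-4)²] = √61 = 7.81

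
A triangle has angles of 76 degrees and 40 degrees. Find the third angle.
Sum of angles in a triangle = 180 degrees
Third angle = 180 - 76 - 40
Third angle = 64 degrees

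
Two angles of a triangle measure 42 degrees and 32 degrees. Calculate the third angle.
Sum of angles in a triangle = 180 degrees
Third angle = 180 - 42 - 32
Third angle = 106 degrees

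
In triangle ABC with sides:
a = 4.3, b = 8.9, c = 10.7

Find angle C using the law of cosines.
cos(C) = (a² + b² - c²)/(2ab)
cos(C) = (4.3² + 8.9² - 10.7²)/(2·4.3·8.9) = -16.79/76.54 = -0.219362
C = arccos(-0.219362) = 102.7°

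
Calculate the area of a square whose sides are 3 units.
Area = s²
Area = 3²
Area = 9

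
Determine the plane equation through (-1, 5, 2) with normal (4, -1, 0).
d = n·P = (4)(-1) + (-1)(5) + (0)(2) = -9
Plane: 4x - y = -9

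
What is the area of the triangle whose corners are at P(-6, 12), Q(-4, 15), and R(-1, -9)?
Using the coordinate formula: Area = (1/2)|x₁(y₂-y₃) + x₂(y₃-y₁) + x₃(y₁-y₂)|
Area = (1/2)|(-6)(15-(-9)) + (-4)((-9)-12) + (-1)(12-15)|
Area = (1/2)|(-6)*24 + (-4)*(-21) + (-1)*(-3)|
Area = (1/2)|(-144) + 84 + 3|
Area = (1/2)*57 = 28.50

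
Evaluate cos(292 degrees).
cos(292 degrees) = 0.3746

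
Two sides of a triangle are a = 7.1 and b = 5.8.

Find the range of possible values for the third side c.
By the triangle inequality: |a - b| < c < a + b
|7.1 - 5.8| < c < 7.1 + 5.8
1.3 < c < 12.9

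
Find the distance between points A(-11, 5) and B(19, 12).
Using the distance formula: d = sqrt((x₂-x₁)² + (y₂-y₁)²)
dx = 19 - (-11) = 30
dy = 12 - 5 = 7
d = sqrt(30² + 7²) = sqrt(900 + 49) = sqrt(949) = 30.81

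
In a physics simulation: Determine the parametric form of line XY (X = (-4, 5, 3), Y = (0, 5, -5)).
Direction vector d = Y - X = (4, 0, -8)
x = -4 + 4t, y = 5, z = 3 - 8t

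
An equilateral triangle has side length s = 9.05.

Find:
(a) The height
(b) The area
(a) Height h = s·√3/2 = 9.05·√3/2 = 7.838
(b) Area = (√3/4)·s² = (√3/4)·9.05² = (√3/4)·81.9025 = 35.46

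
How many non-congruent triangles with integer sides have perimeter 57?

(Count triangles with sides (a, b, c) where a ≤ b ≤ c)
With a ≤ b ≤ c and a + b + c = 57, the triangle inequality a + b > c gives c < 57/2, so c ≤ 28.
Iterate a from 1 to ⌊p/3⌋ = 19; for each a, b ranges from a to ⌊(p−a)/2⌋ with c = p − a − b, keeping only c ≥ b.
Triples: (1, 28, 28), (2, 27, 28), (3, 26, 28), …
Count = 75 triangles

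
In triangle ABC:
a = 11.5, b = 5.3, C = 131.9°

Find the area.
Using A = ½ab·sin(C):
A = ½·11.5·5.3·sin(131.9°) = ½·60.95·0.744312 = 22.68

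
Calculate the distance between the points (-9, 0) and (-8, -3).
Using the distance formula: d = sqrt((x₂-x₁)² + (y₂-y₁)²)
dx = (-8) - (-9) = 1
dy = (-3) - 0 = -3
d = sqrt(1² + (-3)²) = sqrt(1 + 9) = sqrt(10) = 3.16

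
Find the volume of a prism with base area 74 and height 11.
Volume = base area * height
Volume = 74 * 11
Volume = 814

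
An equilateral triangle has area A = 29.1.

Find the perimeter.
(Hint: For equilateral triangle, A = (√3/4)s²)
A = (√3/4)s²  →  s² = 4A/√3 = 4·29.1/√3 = 67.2036
s = 8.19778
Perimeter = 3s = 24.59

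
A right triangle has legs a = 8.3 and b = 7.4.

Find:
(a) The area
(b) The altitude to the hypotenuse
(a) Area = ½ab = ½·8.3·7.4 = 30.71
(b) Hypotenuse c = √(8.3² + 7.4²) = √123.65 = 11.1198
    Area = ½·c·h_c  →  h_c = 2·Area/c = 2·30.71/11.1198 = 5.523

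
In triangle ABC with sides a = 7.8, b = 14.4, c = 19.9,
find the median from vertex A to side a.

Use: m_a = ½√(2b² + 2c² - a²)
m_a = ½√(2·14.4² + 2·19.9² - 7.8²)
m_a = ½√(414.72 + 792.02 - 60.84) = ½√1145.9 = 16.93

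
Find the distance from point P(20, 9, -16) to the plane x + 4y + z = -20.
d = |1(20) + 4(9) + 1(-16) - (-20)| / √(1² + 4² + 1²) = 60/√18 = 14.14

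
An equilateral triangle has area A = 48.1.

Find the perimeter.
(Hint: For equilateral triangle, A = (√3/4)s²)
A = (√3/4)s²  →  s² = 4A/√3 = 4·48.1/√3 = 111.082
s = 10.5396
Perimeter = 3s = 31.62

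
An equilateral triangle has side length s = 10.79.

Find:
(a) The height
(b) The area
(a) Height h = s·√3/2 = 10.79·√3/2 = 9.344
(b) Area = (√3/4)·s² = (√3/4)·10.79² = (√3/4)·116.424 = 50.41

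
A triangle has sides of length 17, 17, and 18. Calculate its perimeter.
Perimeter = sum of all sides
Perimeter = 17 + 17 + 18
Perimeter = 52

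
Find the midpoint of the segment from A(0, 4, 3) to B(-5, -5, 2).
Midpoint = ((0-5)/2, (4-5)/2, (3+2)/2) = (-2.5, -0.5, 2.5)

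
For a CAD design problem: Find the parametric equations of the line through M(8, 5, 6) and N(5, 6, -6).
Direction vector d = N - M = (-3, 1, -12)
x = 8 - 3t, y = 5 + t, z = 6 - 12t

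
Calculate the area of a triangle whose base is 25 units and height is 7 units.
Area = (1/2) * base * height
Area = (1/2) * 25 * 7
Area = 87.50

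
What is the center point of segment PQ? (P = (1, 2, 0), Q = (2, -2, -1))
Midpoint = ((1+2)/2, (2-2)/2, (0-1)/2) = (1.5, 0, -0.5)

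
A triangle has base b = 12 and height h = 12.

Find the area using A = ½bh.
A = ½·12·12 = 72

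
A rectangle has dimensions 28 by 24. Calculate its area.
Area = length * width
Area = 28 * 24
Area = 672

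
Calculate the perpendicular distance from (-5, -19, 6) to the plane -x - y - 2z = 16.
d = |(-1)(-5) + (-1)(-19) + (-2)(6) - (16)| / √((-1)² + (-1)² + (-2)²) = 4/√6 = 1.633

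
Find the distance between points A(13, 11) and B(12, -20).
Using the distance formula: d = sqrt((x₂-x₁)² + (y₂-y₁)²)
dx = 12 - 13 = -1
dy = (-20) - 11 = -31
d = sqrt((-1)² + (-31)²) = sqrt(1 + 961) = sqrt(962) = 31.02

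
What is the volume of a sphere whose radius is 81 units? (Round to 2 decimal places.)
Volume = (4/3) * pi * r³
Volume = (4/3) * pi * 81³
Volume = (4/3) * pi * 531441
Volume = 2226094.86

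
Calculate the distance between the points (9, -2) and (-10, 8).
Using the distance formula: d = sqrt((x₂-x₁)² + (y₂-y₁)²)
dx = (-10) - 9 = -19
dy = 8 - (-2) = 10
d = sqrt((-19)² + 10²) = sqrt(361 + 100) = sqrt(461) = 21.47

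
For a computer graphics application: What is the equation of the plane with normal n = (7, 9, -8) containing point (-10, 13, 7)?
d = n·P = (7)(-10) + (9)(13) + (-8)(7) = -9
Plane: 7x + 9y - 8z = -9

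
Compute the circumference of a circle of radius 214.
Circumference = 2 * pi * r
Circumference = 2 * pi * 214
Circumference = 1344.60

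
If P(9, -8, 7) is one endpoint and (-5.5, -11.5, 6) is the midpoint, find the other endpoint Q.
Q = (2×(-5.5) - 9, 2×(-11.5) - (-8), 2×6 - 7) = (-20, -15, 5)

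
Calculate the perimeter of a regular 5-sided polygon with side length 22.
Perimeter = number of sides * side length
Perimeter = 5 * 22
Perimeter = 110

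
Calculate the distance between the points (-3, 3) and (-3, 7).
Using the distance formula: d = sqrt((x₂-x₁)² + (y₂-y₁)²)
dx = (-3) - (-3) = 0
dy = 7 - 3 = 4
d = sqrt(0² + 4²) = sqrt(0 + 16) = sqrt(16) = 4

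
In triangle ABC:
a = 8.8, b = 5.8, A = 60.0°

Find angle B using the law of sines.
sin(B)/b = sin(A)/a
sin(B) = b·sin(A)/a = 5.8·sin(60.0°)/8.8 = 0.570789
B = arcsin(0.570789) = 34.81°  (b ≤ a, so B ≤ A and the acute solution is unique)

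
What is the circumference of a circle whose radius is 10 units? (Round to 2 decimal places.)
Circumference = 2 * pi * r
Circumference = 2 * pi * 10
Circumference = 62.83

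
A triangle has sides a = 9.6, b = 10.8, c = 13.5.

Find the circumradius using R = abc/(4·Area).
s = (a+b+c)/2 = 16.95
Area = √(s(s-a)(s-b)(s-c)) = √(16.95·7.35·6.15·3.45) = 51.4133
R = abc/(4·Area) = (9.6·10.8·13.5)/(4·51.4133) = 1399.68/205.6532 = 6.806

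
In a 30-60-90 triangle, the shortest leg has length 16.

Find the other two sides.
Long leg = 16√3 = 27.71, Hypotenuse = 32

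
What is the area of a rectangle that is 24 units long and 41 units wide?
Area = length * width
Area = 24 * 41
Area = 984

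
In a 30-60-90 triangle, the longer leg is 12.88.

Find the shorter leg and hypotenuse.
In a 30-60-90 triangle, sides are in ratio 1 : √3 : 2.
Long leg = short leg·√3  →  short leg = 12.88/√3 = 7.436
Hypotenuse = 2·(short leg) = 2·12.88/√3 = 14.87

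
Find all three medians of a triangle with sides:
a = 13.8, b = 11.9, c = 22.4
Using m_x = ½√(2y² + 2z² - x²):
m_a = ½√(2·11.9² + 2·22.4² - 13.8²) = ½√1096.3 = 16.56
m_b = ½√(2·13.8² + 2·22.4² - 11.9²) = ½√1242.79 = 17.63
m_c = ½√(2·13.8² + 2·11.9² - 22.4²) = ½√162.34 = 6.371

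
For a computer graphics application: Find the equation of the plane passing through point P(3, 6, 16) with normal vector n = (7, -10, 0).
d = n·P = (7)(3) + (-10)(6) + (0)(16) = -39
Plane: 7x - 10y = -39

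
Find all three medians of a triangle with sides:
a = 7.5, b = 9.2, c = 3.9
Using m_x = ½√(2y² + 2z² - x²):
m_a = ½√(2·9.2² + 2·3.9² - 7.5²) = ½√143.45 = 5.989
m_b = ½√(2·7.5² + 2·3.9² - 9.2²) = ½√58.28 = 3.817
m_c = ½√(2·7.5² + 2·9.2² - 3.9²) = ½√266.57 = 8.163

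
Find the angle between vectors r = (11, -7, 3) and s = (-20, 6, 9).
r·s = -235, |r|² = 179, |s|² = 517
cos θ = -235/√92543 ≈ -0.7725
θ ≈ 140.6°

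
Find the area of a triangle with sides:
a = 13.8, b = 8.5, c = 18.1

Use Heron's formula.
s = (a+b+c)/2 = (13.8+8.5+18.1)/2 = 20.2
A = √(s(s-a)(s-b)(s-c)) = √(20.2·6.4·11.7·2.1)
A = √3176.41 = 56.36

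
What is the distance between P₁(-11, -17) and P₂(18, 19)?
Using the distance formula: d = sqrt((x₂-x₁)² + (y₂-y₁)²)
dx = 18 - (-11) = 29
dy = 19 - (-17) = 36
d = sqrt(29² + 36²) = sqrt(841 + 1296) = sqrt(2137) = 46.23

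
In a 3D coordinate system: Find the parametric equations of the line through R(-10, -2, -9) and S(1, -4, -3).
Direction vector d = S - R = (11, -2, 6)
x = -10 + 11t, y = -2 - 2t, z = -9 + 6t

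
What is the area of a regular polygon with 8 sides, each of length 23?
For a regular 8-gon with side length s = 23:
Apothem a = s / (2*tan(pi/8)) = 23 / (2*tan(pi/8)) ≈ 27.7635
Perimeter P = 8 * 23 = 184
Area = (1/2) * P * a = (1/2) * 184 * 27.7635 = 2554.24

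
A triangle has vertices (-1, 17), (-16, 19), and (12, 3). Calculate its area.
Using the coordinate formula: Area = (1/2)|x₁(y₂-y₃) + x₂(y₃-y₁) + x₃(y₁-y₂)|
Area = (1/2)|(-1)(19-3) + (-16)(3-17) + 12(17-19)|
Area = (1/2)|(-1)*16 + (-16)*(-14) + 12*(-2)|
Area = (1/2)|(-16) + 224 + (-24)|
Area = (1/2)*184 = 92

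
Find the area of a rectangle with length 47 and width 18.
Area = length * width
Area = 47 * 18
Area = 846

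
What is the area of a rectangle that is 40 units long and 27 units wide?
Area = length * width
Area = 40 * 27
Area = 1080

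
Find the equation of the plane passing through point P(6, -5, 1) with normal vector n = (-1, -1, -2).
d = n·P = (-1)(6) + (-1)(-5) + (-2)(1) = -3
Plane: -x - y - 2z = -3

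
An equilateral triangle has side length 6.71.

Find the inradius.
For an equilateral triangle, r = s/(2√3) where s is the side.
r = 6.71/(2√3) = 6.71/3.464102 = 1.937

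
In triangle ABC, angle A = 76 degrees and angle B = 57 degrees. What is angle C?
Sum of angles in a triangle = 180 degrees
Third angle = 180 - 76 - 57
Third angle = 47 degrees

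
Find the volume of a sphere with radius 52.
Volume = (4/3) * pi * r³
Volume = (4/3) * pi * 52³
Volume = (4/3) * pi * 140608
Volume = 588977.41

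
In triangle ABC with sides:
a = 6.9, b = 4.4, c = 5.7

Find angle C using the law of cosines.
cos(C) = (a² + b² - c²)/(2ab)
cos(C) = (6.9² + 4.4² - 5.7²)/(2·6.9·4.4) = 34.48/60.72 = 0.567852
C = arccos(0.567852) = 55.4°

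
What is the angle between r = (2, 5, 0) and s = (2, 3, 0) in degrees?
r·s = 19, |r|² = 29, |s|² = 13
cos θ = 19/√377 ≈ 0.9785
θ ≈ 11.89°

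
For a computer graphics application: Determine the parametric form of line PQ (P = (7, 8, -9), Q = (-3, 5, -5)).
Direction vector d = Q - P = (-10, -3, 4)
x = 7 - 10t, y = 8 - 3t, z = -9 + 4t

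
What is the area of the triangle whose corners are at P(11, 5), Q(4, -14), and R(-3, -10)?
Using the coordinate formula: Area = (1/2)|x₁(y₂-y₃) + x₂(y₃-y₁) + x₃(y₁-y₂)|
Area = (1/2)|11((-14)-(-10)) + 4((-10)-5) + (-3)(5-(-14))|
Area = (1/2)|11*(-4) + 4*(-15) + (-3)*19|
Area = (1/2)|(-44) + (-60) + (-57)|
Area = (1/2)*161 = 80.50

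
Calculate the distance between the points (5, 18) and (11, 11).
Using the distance formula: d = sqrt((x₂-x₁)² + (y₂-y₁)²)
dx = 11 - 5 = 6
dy = 11 - 18 = -7
d = sqrt(6² + (-7)²) = sqrt(36 + 49) = sqrt(85) = 9.22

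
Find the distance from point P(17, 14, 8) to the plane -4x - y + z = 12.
d = |(-4)(17) + (-1)(14) + 1(8) - (12)| / √((-4)² + (-1)² + 1²) = 86/√18 = 20.27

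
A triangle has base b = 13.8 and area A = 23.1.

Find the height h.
A = ½bh  →  h = 2A/b
h = 2·23.1/13.8 = 3.348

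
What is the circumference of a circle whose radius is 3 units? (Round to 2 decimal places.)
Circumference = 2 * pi * r
Circumference = 2 * pi * 3
Circumference = 18.85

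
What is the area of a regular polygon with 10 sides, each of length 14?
For a regular 10-gon with side length s = 14:
Apothem a = s / (2*tan(pi/10)) = 14 / (2*tan(pi/10)) ≈ 21.54378
Perimeter P = 10 * 14 = 140
Area = (1/2) * P * a = (1/2) * 140 * 21.54378 = 1508.06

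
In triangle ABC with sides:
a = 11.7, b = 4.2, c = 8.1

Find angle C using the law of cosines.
cos(C) = (a² + b² - c²)/(2ab)
cos(C) = (11.7² + 4.2² - 8.1²)/(2·11.7·4.2) = 88.92/98.28 = 0.904762
C = arccos(0.904762) = 25.21°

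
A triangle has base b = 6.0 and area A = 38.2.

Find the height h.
A = ½bh  →  h = 2A/b
h = 2·38.2/6.0 = 12.73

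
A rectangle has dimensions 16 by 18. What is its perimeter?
Perimeter = 2 * (length + width)
Perimeter = 2 * (16 + 18)
Perimeter = 2 * 34
Perimeter = 68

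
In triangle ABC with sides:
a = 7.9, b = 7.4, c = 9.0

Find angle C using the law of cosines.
cos(C) = (a² + b² - c²)/(2ab)
cos(C) = (7.9² + 7.4² - 9.0²)/(2·7.9·7.4) = 36.17/116.92 = 0.309357
C = arccos(0.309357) = 71.98°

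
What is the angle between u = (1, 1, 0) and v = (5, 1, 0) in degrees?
u·v = 6, |u|² = 2, |v|² = 26
cos θ = 6/√52 ≈ 0.8321
θ ≈ 33.69°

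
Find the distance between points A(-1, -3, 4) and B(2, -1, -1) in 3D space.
d = √[(3)² + (2)² + (-5)²] = √38 = 6.164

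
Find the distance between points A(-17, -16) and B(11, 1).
Using the distance formula: d = sqrt((x₂-x₁)² + (y₂-y₁)²)
dx = 11 - (-17) = 28
dy = 1 - (-16) = 17
d = sqrt(28² + 17²) = sqrt(784 + 289) = sqrt(1073) = 32.76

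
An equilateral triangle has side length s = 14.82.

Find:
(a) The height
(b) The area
(a) Height h = s·√3/2 = 14.82·√3/2 = 12.83
(b) Area = (√3/4)·s² = (√3/4)·14.82² = (√3/4)·219.632 = 95.1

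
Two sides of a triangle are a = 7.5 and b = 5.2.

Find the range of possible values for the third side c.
By the triangle inequality: |a - b| < c < a + b
|7.5 - 5.2| < c < 7.5 + 5.2
2.3 < c < 12.7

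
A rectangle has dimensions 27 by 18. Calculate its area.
Area = length * width
Area = 27 * 18
Area = 486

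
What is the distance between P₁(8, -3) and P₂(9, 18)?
Using the distance formula: d = sqrt((x₂-x₁)² + (y₂-y₁)²)
dx = 9 - 8 = 1
dy = 18 - (-3) = 21
d = sqrt(1² + 21²) = sqrt(1 + 441) = sqrt(442) = 21.02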